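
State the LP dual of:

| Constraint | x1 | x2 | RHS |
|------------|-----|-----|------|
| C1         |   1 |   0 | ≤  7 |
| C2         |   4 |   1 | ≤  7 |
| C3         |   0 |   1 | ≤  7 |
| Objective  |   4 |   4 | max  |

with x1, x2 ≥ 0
Minimize: z = 7y1 + 7y2 + 7y3

Subject to:
  C1: -y1 - 4y2 ≤ -4
  C2: -y2 - y3 ≤ -4
  y1, y2, y3 ≥ 0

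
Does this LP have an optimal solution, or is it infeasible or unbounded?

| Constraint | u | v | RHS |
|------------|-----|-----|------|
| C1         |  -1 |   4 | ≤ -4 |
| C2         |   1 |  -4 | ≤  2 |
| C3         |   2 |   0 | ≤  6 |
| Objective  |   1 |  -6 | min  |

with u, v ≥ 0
C2 requires u - 4v ≤ 2, while C1 (-u + 4v ≤ -4) is equivalent to u - 4v ≥ 4. Together they would need 4 ≤ u - 4v ≤ 2, which is impossible since 4 > 2. No point satisfies all constraints.

The feasible region is empty; the LP is infeasible.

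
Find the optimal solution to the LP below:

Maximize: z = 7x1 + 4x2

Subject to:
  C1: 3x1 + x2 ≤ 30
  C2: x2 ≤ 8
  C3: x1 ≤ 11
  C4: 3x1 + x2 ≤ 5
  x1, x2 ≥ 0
x1 = 0, x2 = 5, z = 20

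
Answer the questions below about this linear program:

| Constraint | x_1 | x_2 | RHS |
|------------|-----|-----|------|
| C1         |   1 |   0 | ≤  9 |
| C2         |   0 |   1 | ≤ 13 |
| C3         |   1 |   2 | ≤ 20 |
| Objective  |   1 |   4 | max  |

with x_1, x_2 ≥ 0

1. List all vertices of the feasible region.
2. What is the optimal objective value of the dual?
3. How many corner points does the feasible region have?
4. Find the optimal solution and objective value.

1. (0, 0), (9, 0), (9, 5.5), (0, 10)
2. 40 (by strong duality, equal to the primal optimum)
3. 4
4. x_1 = 0, x_2 = 10, z = 40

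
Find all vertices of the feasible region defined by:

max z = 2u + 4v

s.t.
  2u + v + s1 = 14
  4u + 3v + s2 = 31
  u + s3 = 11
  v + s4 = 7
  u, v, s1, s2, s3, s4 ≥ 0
Each vertex is the intersection of two constraint boundaries that also satisfies all remaining constraints:
  u = 0 and v = 0 → (0, 0)
  2u + v = 14 and v = 0 → (7, 0)
  2u + v = 14 and 4u + 3v = 31 → (5.5, 3)
  4u + 3v = 31 and v = 7 → (2.5, 7)
  v = 7 and u = 0 → (0, 7)

Vertices: (0, 0), (7, 0), (5.5, 3), (2.5, 7), (0, 7)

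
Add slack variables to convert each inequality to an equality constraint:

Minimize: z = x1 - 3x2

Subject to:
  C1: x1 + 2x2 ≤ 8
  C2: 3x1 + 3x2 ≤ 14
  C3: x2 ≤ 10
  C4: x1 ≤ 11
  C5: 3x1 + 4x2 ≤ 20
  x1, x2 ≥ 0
min z = x1 - 3x2

s.t.
  x1 + 2x2 + s1 = 8
  3x1 + 3x2 + s2 = 14
  x2 + s3 = 10
  x1 + s4 = 11
  3x1 + 4x2 + s5 = 20
  x1, x2, s1, s2, s3, s4, s5 ≥ 0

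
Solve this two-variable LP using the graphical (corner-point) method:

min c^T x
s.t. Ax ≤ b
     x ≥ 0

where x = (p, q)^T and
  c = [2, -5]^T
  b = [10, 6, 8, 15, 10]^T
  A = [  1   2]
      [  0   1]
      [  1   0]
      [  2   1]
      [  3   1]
Each vertex is the intersection of two constraint boundaries that also satisfies all remaining constraints:
  p = 0 and q = 0 → (0, 0)
  3p + q = 10 and q = 0 → (3.333, 0)
  p + 2q = 10 and 3p + q = 10 → (2, 4)
  p + 2q = 10 and p = 0 → (0, 5)

Evaluating z = 2p - 5q at each vertex:
  (0, 0): z = 0
  (3.333, 0): z = 6.667
  (2, 4): z = -16
  (0, 5): z = -25

The minimum is at (0, 5) with z = -25.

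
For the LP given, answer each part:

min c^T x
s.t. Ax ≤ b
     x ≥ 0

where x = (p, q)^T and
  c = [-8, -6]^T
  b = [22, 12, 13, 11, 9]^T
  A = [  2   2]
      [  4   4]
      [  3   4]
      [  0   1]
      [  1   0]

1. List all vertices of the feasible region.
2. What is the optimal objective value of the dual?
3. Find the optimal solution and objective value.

1. (0, 0), (3, 0), (0, 3)
2. -24 (by strong duality, equal to the primal optimum)
3. p = 3, q = 0, z = -24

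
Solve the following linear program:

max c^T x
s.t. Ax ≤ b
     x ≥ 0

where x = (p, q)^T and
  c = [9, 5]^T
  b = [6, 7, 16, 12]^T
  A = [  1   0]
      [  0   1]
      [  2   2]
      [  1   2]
p = 6, q = 2, z = 64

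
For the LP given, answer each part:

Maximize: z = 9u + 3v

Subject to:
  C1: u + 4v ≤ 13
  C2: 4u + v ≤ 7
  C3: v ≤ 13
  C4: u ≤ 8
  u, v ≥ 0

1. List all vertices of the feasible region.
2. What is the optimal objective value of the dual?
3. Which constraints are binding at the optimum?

1. (0, 0), (1.75, 0), (1, 3), (0, 3.25)
2. 18 (by strong duality, equal to the primal optimum)
3. C1, C2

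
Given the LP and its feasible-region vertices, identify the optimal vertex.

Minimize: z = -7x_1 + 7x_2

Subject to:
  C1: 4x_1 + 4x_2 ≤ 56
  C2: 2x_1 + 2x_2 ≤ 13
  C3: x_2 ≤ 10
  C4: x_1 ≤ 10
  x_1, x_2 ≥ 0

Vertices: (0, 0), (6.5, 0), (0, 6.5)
(6.5, 0) with z = -45.5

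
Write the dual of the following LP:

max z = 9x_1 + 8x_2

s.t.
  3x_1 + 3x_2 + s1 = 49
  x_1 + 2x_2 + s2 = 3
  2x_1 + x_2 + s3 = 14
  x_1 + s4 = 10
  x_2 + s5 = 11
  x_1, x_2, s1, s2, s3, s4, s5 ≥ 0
Minimize: z = 49y1 + 3y2 + 14y3 + 10y4 + 11y5

Subject to:
  C1: -3y1 - y2 - 2y3 - y4 ≤ -9
  C2: -3y1 - 2y2 - y3 - y5 ≤ -8
  y1, y2, y3, y4, y5 ≥ 0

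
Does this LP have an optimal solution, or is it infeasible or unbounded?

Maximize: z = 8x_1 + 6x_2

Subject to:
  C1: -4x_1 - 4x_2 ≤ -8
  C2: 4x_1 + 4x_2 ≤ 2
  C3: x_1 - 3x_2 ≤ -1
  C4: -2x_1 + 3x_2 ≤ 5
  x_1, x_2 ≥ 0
C2 requires 4x_1 + 4x_2 ≤ 2, while C1 (-4x_1 - 4x_2 ≤ -8) is equivalent to 4x_1 + 4x_2 ≥ 8. Together they would need 8 ≤ 4x_1 + 4x_2 ≤ 2, which is impossible since 8 > 2. No point satisfies all constraints.

Infeasible — the constraint set is empty.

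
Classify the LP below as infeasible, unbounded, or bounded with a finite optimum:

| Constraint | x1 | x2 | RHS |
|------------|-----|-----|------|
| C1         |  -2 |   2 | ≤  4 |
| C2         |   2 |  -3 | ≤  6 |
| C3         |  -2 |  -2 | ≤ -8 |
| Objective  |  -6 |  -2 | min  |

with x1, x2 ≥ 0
Feasible point: (1, 3) satisfies every constraint, so the LP is feasible.
Direction d = (1, 1): for each constraint row a, a·d ≤ 0 —
  (-2)(1) + (2)(1) = 0 ≤ 0
  (2)(1) + (-3)(1) = -1 ≤ 0
  (-2)(1) + (-2)(1) = -4 ≤ 0
and d ≥ 0, so (1, 3) + t·d stays feasible for every t ≥ 0. Along this ray z = -6x1 - 2x2 changes by -8 per unit t, so z → −∞.

Unbounded — the objective can decrease without bound over the feasible region.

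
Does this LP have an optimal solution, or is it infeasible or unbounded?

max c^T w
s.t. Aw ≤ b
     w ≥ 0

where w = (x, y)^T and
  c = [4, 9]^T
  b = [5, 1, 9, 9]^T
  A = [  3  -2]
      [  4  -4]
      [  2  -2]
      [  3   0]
Feasible point: (0, 0) satisfies every constraint, so the LP is feasible.
Direction d = (0, 1): for each constraint row a, a·d ≤ 0 —
  (3)(0) + (-2)(1) = -2 ≤ 0
  (4)(0) + (-4)(1) = -4 ≤ 0
  (2)(0) + (-2)(1) = -2 ≤ 0
  (3)(0) + (0)(1) = 0 ≤ 0
and d ≥ 0, so (0, 0) + t·d stays feasible for every t ≥ 0. Along this ray z = 4x + 9y changes by 9 per unit t, so z → +∞.

Unbounded: there is a feasible ray along which z → +∞.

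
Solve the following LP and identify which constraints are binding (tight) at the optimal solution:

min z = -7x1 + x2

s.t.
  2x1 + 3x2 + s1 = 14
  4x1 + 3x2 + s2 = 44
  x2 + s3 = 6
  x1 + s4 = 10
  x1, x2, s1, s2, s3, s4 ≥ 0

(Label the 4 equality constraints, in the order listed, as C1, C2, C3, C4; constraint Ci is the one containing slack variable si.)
Optimal: x1 = 7, x2 = 0
Slack at optimum:
  C1: slack = 0 (binding)
  C2: slack = 16
  C3: slack = 6
  C4: slack = 3
  x1 ≥ 0: x1 = 7
  x2 ≥ 0: x2 = 0 (binding)
Binding constraints: C1, x2 ≥ 0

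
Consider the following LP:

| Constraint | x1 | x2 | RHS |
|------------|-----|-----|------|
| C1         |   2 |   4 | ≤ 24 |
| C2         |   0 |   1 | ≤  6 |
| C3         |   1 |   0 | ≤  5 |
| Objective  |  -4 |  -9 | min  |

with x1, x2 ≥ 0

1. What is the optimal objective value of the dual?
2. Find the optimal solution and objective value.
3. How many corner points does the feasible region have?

1. -54 (by strong duality, equal to the primal optimum)
2. x1 = 0, x2 = 6, z = -54
3. 4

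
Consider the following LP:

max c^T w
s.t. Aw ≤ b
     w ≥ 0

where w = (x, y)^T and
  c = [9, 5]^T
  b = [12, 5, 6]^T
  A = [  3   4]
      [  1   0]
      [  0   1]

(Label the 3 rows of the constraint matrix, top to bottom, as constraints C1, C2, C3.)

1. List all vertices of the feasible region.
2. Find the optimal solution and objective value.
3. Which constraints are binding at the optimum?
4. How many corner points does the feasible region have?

1. (0, 0), (4, 0), (0, 3)
2. x = 4, y = 0, z = 36
3. C1, y ≥ 0
4. 3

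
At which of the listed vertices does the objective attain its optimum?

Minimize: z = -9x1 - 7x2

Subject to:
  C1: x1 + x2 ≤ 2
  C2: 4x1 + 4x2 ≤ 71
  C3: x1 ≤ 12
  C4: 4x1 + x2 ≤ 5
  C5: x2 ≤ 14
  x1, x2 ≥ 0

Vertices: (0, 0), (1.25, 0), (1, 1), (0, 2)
(1, 1) with z = -16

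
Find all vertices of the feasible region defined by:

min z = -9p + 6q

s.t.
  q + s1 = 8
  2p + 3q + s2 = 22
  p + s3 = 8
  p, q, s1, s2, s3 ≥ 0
Each vertex is the intersection of two constraint boundaries that also satisfies all remaining constraints:
  p = 0 and q = 0 → (0, 0)
  p = 8 and q = 0 → (8, 0)
  2p + 3q = 22 and p = 8 → (8, 2)
  2p + 3q = 22 and p = 0 → (0, 7.333)

Vertices: (0, 0), (8, 0), (8, 2), (0, 7.333)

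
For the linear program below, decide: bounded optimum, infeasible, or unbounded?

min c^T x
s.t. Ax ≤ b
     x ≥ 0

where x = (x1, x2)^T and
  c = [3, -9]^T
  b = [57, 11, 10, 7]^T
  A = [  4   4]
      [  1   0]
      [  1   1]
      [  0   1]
The point (0, 7) satisfies every constraint, so the LP is feasible; the constraints give x1 ≤ 11 and x2 ≤ 7, which with x1, x2 ≥ 0 keep the feasible region inside a bounded box. A feasible, bounded LP attains a finite optimum at a vertex.

Evaluating z = 3x1 - 9x2 at each vertex:
  (0, 0): z = 0
  (10, 0): z = 30
  (3, 7): z = -54
  (0, 7): z = -63

The LP has an optimal solution: (0, 7) with z = -63.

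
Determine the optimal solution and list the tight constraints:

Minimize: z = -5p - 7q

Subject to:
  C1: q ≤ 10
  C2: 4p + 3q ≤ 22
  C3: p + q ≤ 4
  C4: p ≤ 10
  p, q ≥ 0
Optimal: p = 0, q = 4
Slack at optimum:
  C1: slack = 6
  C2: slack = 10
  C3: slack = 0 (binding)
  C4: slack = 10
  p ≥ 0: p = 0 (binding)
  q ≥ 0: q = 4
Binding constraints: C3, p ≥ 0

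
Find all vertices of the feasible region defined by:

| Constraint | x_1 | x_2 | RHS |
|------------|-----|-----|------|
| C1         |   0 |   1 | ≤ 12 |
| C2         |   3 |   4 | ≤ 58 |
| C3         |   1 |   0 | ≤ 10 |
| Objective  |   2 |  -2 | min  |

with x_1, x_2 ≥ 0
Each vertex is the intersection of two constraint boundaries that also satisfies all remaining constraints:
  x_1 = 0 and x_2 = 0 → (0, 0)
  x_1 = 10 and x_2 = 0 → (10, 0)
  3x_1 + 4x_2 = 58 and x_1 = 10 → (10, 7)
  x_2 = 12 and 3x_1 + 4x_2 = 58 → (3.333, 12)
  x_2 = 12 and x_1 = 0 → (0, 12)

Vertices: (0, 0), (10, 0), (10, 7), (3.333, 12), (0, 12)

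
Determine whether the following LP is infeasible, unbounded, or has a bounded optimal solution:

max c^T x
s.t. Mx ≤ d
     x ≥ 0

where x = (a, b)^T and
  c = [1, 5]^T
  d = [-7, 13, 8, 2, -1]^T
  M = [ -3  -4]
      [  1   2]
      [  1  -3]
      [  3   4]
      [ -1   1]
One constraint requires 3a + 4b ≤ 2, while the constraint -3a - 4b ≤ -7 is equivalent to 3a + 4b ≥ 7. Together they would need 7 ≤ 3a + 4b ≤ 2, which is impossible since 7 > 2. No point satisfies all constraints.

The feasible region is empty; the LP is infeasible.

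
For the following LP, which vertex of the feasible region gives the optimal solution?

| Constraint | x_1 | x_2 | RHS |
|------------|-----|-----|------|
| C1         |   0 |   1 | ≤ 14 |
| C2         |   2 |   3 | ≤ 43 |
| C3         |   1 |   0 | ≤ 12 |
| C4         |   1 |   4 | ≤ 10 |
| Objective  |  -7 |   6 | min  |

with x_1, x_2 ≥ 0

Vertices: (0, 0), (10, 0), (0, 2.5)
Evaluating z = -7x_1 + 6x_2 at each vertex:
  (0, 0): z = 0
  (10, 0): z = -70
  (0, 2.5): z = 15

The smallest value is z = -70, attained at (10, 0).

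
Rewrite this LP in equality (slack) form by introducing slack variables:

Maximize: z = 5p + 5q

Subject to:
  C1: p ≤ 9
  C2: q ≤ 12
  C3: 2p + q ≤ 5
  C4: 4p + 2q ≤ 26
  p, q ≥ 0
max z = 5p + 5q

s.t.
  p + s1 = 9
  q + s2 = 12
  2p + q + s3 = 5
  4p + 2q + s4 = 26
  p, q, s1, s2, s3, s4 ≥ 0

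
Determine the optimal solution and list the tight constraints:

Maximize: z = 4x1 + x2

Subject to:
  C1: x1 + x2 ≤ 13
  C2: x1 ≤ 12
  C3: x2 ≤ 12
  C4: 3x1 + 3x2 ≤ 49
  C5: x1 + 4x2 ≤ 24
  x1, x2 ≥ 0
Optimal: x1 = 12, x2 = 1
Binding: C1, C2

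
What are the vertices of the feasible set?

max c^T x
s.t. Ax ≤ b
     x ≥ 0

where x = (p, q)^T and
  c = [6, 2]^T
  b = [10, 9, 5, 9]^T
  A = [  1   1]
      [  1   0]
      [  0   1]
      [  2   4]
Each vertex is the intersection of two constraint boundaries that also satisfies all remaining constraints:
  p = 0 and q = 0 → (0, 0)
  2p + 4q = 9 and q = 0 → (4.5, 0)
  2p + 4q = 9 and p = 0 → (0, 2.25)

Vertices: (0, 0), (4.5, 0), (0, 2.25)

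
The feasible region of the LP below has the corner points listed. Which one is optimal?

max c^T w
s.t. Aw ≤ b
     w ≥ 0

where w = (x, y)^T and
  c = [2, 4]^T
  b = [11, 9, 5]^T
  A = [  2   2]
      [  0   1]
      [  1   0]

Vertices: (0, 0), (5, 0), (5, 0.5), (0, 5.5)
(0, 5.5) with z = 22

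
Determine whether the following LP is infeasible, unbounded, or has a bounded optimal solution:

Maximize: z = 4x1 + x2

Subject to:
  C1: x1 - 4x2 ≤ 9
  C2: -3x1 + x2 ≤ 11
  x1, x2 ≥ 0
Feasible point: (0, 0) satisfies every constraint, so the LP is feasible.
Direction d = (1, 1): for each constraint row a, a·d ≤ 0 —
  (1)(1) + (-4)(1) = -3 ≤ 0
  (-3)(1) + (1)(1) = -2 ≤ 0
and d ≥ 0, so (0, 0) + t·d stays feasible for every t ≥ 0. Along this ray z = 4x1 + x2 changes by 5 per unit t, so z → +∞.

Unbounded: there is a feasible ray along which z → +∞.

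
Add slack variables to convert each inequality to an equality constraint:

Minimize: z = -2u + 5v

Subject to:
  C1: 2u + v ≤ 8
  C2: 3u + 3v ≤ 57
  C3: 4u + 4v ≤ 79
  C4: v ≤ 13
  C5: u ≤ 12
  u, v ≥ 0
min z = -2u + 5v

s.t.
  2u + v + s1 = 8
  3u + 3v + s2 = 57
  4u + 4v + s3 = 79
  v + s4 = 13
  u + s5 = 12
  u, v, s1, s2, s3, s4, s5 ≥ 0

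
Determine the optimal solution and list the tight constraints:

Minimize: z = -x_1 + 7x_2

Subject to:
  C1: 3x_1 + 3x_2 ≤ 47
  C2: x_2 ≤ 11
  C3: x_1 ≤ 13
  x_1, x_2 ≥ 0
Optimal: x_1 = 13, x_2 = 0
Slack at optimum:
  C1: slack = 8
  C2: slack = 11
  C3: slack = 0 (binding)
  x_1 ≥ 0: x_1 = 13
  x_2 ≥ 0: x_2 = 0 (binding)
Binding constraints: C3, x_2 ≥ 0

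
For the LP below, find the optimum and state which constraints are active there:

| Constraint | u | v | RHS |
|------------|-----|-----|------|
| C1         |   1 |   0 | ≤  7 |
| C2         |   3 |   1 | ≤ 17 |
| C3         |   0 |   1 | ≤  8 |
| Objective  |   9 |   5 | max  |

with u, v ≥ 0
Optimal: u = 3, v = 8
Slack at optimum:
  C1: slack = 4
  C2: slack = 0 (binding)
  C3: slack = 0 (binding)
  u ≥ 0: u = 3
  v ≥ 0: v = 8
Binding constraints: C2, C3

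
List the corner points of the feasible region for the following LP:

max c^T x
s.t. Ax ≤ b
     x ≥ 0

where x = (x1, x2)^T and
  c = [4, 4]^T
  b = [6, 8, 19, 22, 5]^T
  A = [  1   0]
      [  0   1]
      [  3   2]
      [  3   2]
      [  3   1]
Each vertex is the intersection of two constraint boundaries that also satisfies all remaining constraints:
  x1 = 0 and x2 = 0 → (0, 0)
  3x1 + x2 = 5 and x2 = 0 → (1.667, 0)
  3x1 + x2 = 5 and x1 = 0 → (0, 5)

Vertices: (0, 0), (1.667, 0), (0, 5)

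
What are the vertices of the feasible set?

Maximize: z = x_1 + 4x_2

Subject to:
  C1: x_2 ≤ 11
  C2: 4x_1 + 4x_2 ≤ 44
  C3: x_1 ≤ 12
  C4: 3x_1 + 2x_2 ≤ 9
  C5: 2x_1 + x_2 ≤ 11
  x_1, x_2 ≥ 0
Each vertex is the intersection of two constraint boundaries that also satisfies all remaining constraints:
  x_1 = 0 and x_2 = 0 → (0, 0)
  3x_1 + 2x_2 = 9 and x_2 = 0 → (3, 0)
  3x_1 + 2x_2 = 9 and x_1 = 0 → (0, 4.5)

Vertices: (0, 0), (3, 0), (0, 4.5)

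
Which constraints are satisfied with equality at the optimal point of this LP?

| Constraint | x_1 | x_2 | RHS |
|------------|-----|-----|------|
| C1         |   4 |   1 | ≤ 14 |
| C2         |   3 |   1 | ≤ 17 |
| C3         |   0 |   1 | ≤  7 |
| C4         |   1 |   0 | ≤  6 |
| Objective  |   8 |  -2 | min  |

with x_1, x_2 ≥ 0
Optimal: x_1 = 0, x_2 = 7
Binding: C3, x_1 ≥ 0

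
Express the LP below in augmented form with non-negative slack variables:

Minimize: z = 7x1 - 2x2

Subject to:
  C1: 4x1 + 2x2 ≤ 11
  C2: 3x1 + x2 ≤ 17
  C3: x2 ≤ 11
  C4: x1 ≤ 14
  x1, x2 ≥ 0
min z = 7x1 - 2x2

s.t.
  4x1 + 2x2 + s1 = 11
  3x1 + x2 + s2 = 17
  x2 + s3 = 11
  x1 + s4 = 14
  x1, x2, s1, s2, s3, s4 ≥ 0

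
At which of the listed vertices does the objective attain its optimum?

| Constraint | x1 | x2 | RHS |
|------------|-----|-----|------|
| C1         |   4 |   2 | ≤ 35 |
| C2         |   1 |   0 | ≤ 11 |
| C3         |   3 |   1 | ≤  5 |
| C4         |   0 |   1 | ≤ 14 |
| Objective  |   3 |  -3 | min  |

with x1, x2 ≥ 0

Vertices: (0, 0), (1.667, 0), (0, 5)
Evaluating z = 3x1 - 3x2 at each vertex:
  (0, 0): z = 0
  (1.667, 0): z = 5
  (0, 5): z = -15

The smallest value is z = -15, attained at (0, 5).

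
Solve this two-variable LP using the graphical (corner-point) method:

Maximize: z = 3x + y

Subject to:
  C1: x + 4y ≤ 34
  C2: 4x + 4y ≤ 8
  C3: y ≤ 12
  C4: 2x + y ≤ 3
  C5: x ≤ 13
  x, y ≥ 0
x = 1.5, y = 0, z = 4.5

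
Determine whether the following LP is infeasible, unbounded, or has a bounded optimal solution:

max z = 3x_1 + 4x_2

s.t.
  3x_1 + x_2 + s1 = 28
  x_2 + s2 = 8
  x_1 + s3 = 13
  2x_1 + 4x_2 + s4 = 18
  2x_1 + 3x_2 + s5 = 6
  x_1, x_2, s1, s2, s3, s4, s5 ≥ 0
The point (3, 0) satisfies every constraint, so the LP is feasible; the constraints give x_1 ≤ 13 and x_2 ≤ 8, which with x_1, x_2 ≥ 0 keep the feasible region inside a bounded box. A feasible, bounded LP attains a finite optimum at a vertex.

Evaluating z = 3x_1 + 4x_2 at each vertex:
  (0, 0): z = 0
  (3, 0): z = 9
  (0, 2): z = 8

Feasible with finite optimum z* = 9 at (3, 0).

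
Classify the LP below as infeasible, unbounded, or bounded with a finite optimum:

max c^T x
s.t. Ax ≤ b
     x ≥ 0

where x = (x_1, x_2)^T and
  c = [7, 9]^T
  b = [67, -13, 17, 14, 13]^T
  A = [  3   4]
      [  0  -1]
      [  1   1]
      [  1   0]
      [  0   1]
The point (4, 13) satisfies every constraint, so the LP is feasible; the constraints give x_1 ≤ 14 and x_2 ≤ 13, which with x_1, x_2 ≥ 0 keep the feasible region inside a bounded box. A feasible, bounded LP attains a finite optimum at a vertex.

Feasible with finite optimum z* = 145 at (4, 13).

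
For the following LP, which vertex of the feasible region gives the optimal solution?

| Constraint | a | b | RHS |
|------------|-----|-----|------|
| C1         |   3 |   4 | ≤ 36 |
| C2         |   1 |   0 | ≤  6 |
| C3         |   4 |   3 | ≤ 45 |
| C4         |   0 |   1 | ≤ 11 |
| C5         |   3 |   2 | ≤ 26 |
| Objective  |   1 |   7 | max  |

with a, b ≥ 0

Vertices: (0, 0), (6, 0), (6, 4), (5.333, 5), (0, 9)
Evaluating z = a + 7b at each vertex:
  (0, 0): z = 0
  (6, 0): z = 6
  (6, 4): z = 34
  (5.333, 5): z = 40.33
  (0, 9): z = 63

The largest value is z = 63, attained at (0, 9).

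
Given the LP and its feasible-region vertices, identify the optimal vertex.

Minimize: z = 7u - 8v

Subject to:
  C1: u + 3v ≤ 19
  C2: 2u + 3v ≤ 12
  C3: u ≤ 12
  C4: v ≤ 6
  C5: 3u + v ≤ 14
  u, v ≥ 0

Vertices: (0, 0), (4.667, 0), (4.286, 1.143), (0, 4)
Evaluating z = 7u - 8v at each vertex:
  (0, 0): z = 0
  (4.667, 0): z = 32.67
  (4.286, 1.143): z = 20.86
  (0, 4): z = -32

The smallest value is z = -32, attained at (0, 4).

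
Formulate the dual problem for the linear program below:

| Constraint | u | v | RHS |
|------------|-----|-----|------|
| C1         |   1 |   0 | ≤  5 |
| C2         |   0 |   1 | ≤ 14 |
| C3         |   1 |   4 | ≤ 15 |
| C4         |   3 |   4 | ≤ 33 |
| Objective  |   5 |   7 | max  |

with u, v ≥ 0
Minimize: z = 5y1 + 14y2 + 15y3 + 33y4

Subject to:
  C1: -y1 - y3 - 3y4 ≤ -5
  C2: -y2 - 4y3 - 4y4 ≤ -7
  y1, y2, y3, y4 ≥ 0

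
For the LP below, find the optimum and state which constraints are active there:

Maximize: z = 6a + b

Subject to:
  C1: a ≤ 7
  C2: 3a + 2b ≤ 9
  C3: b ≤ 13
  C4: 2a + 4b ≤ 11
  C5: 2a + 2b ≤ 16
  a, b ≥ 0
Optimal: a = 3, b = 0
Binding: C2, b ≥ 0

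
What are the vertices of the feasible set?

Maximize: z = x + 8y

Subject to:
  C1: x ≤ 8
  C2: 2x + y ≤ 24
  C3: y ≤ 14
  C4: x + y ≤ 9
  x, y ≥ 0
Each vertex is the intersection of two constraint boundaries that also satisfies all remaining constraints:
  x = 0 and y = 0 → (0, 0)
  x = 8 and y = 0 → (8, 0)
  x = 8 and x + y = 9 → (8, 1)
  x + y = 9 and x = 0 → (0, 9)

Vertices: (0, 0), (8, 0), (8, 1), (0, 9)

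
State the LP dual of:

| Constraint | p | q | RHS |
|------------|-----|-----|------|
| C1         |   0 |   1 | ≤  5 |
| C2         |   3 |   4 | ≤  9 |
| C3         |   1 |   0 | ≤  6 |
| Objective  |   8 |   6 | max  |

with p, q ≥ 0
Minimize: z = 5y1 + 9y2 + 6y3

Subject to:
  C1: -3y2 - y3 ≤ -8
  C2: -y1 - 4y2 ≤ -6
  y1, y2, y3 ≥ 0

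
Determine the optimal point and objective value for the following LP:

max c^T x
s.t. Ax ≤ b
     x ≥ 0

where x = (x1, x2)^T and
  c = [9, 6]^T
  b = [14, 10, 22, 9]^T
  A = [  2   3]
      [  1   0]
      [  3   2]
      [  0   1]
Each vertex is the intersection of two constraint boundaries that also satisfies all remaining constraints:
  x1 = 0 and x2 = 0 → (0, 0)
  2x1 + 3x2 = 14 and x2 = 0 → (7, 0)
  2x1 + 3x2 = 14 and x1 = 0 → (0, 4.667)

Evaluating z = 9x1 + 6x2 at each vertex:
  (0, 0): z = 0
  (7, 0): z = 63
  (0, 4.667): z = 28

The maximum is at (7, 0) with z = 63.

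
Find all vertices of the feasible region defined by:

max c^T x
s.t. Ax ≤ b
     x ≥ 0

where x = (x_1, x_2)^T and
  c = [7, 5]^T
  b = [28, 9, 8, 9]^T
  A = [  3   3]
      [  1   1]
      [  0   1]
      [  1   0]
Each vertex is the intersection of two constraint boundaries that also satisfies all remaining constraints:
  x_1 = 0 and x_2 = 0 → (0, 0)
  x_1 + x_2 = 9 and x_1 = 9 → (9, 0)
  x_1 + x_2 = 9 and x_2 = 8 → (1, 8)
  x_2 = 8 and x_1 = 0 → (0, 8)

Vertices: (0, 0), (9, 0), (1, 8), (0, 8)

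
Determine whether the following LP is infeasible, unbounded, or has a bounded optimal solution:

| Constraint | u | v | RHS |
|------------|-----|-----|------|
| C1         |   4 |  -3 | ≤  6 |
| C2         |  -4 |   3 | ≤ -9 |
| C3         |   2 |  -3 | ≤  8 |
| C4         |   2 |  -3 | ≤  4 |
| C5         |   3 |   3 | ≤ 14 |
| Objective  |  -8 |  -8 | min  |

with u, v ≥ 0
C1 requires 4u - 3v ≤ 6, while C2 (-4u + 3v ≤ -9) is equivalent to 4u - 3v ≥ 9. Together they would need 9 ≤ 4u - 3v ≤ 6, which is impossible since 9 > 6. No point satisfies all constraints.

Infeasible — the constraint set is empty.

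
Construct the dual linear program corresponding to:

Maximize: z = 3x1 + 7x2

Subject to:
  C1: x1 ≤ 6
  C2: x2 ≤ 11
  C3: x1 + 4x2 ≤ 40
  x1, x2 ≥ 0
Minimize: z = 6y1 + 11y2 + 40y3

Subject to:
  C1: -y1 - y3 ≤ -3
  C2: -y2 - 4y3 ≤ -7
  y1, y2, y3 ≥ 0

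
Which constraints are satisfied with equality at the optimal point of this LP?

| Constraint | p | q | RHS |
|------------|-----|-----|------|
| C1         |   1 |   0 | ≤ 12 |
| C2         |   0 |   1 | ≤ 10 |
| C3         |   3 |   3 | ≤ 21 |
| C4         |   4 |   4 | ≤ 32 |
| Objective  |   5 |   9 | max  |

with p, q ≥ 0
Optimal: p = 0, q = 7
Slack at optimum:
  C1: slack = 12
  C2: slack = 3
  C3: slack = 0 (binding)
  C4: slack = 4
  p ≥ 0: p = 0 (binding)
  q ≥ 0: q = 7
Binding constraints: C3, p ≥ 0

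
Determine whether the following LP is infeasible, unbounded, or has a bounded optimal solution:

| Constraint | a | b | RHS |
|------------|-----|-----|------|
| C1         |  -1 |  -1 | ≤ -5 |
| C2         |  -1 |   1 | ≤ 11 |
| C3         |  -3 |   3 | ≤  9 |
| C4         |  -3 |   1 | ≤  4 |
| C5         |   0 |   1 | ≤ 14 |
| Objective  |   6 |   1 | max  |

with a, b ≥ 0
Feasible point: (1, 4) satisfies every constraint, so the LP is feasible.
Direction d = (1, 0): for each constraint row a, a·d ≤ 0 —
  (-1)(1) + (-1)(0) = -1 ≤ 0
  (-1)(1) + (1)(0) = -1 ≤ 0
  (-3)(1) + (3)(0) = -3 ≤ 0
  (-3)(1) + (1)(0) = -3 ≤ 0
  (0)(1) + (1)(0) = 0 ≤ 0
and d ≥ 0, so (1, 4) + t·d stays feasible for every t ≥ 0. Along this ray z = 6a + b changes by 6 per unit t, so z → +∞.

Unbounded — the objective can increase without bound over the feasible region.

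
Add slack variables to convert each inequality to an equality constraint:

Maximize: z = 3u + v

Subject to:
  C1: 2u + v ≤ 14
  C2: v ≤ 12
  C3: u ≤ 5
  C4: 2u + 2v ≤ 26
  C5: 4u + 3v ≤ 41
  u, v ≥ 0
max z = 3u + v

s.t.
  2u + v + s1 = 14
  v + s2 = 12
  u + s3 = 5
  2u + 2v + s4 = 26
  4u + 3v + s5 = 41
  u, v, s1, s2, s3, s4, s5 ≥ 0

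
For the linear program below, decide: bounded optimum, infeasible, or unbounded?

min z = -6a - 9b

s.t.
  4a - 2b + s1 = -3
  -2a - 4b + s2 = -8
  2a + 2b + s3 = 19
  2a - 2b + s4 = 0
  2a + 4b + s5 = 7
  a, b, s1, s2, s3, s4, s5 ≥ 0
The row 2a + 4b + s5 = 7 with s5 ≥ 0 requires 2a + 4b ≤ 7, while the row -2a - 4b + s2 = -8 with s2 ≥ 0 is equivalent to 2a + 4b ≥ 8. Together they would need 8 ≤ 2a + 4b ≤ 7, which is impossible since 8 > 7. No point satisfies all constraints.

The feasible region is empty; the LP is infeasible.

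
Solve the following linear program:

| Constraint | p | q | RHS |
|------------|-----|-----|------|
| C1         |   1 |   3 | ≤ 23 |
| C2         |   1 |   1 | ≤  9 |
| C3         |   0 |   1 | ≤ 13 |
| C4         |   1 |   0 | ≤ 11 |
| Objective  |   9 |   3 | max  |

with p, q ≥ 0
p = 9, q = 0, z = 81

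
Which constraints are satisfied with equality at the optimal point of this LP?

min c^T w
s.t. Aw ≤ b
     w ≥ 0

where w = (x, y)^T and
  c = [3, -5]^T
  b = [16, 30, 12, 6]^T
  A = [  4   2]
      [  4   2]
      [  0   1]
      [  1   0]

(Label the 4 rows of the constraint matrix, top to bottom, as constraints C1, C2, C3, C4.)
Optimal: x = 0, y = 8
Binding: C1, x ≥ 0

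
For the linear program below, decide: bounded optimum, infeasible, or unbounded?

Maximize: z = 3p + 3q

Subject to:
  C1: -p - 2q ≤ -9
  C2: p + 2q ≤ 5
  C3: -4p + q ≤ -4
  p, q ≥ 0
C2 requires p + 2q ≤ 5, while C1 (-p - 2q ≤ -9) is equivalent to p + 2q ≥ 9. Together they would need 9 ≤ p + 2q ≤ 5, which is impossible since 9 > 5. No point satisfies all constraints.

Infeasible: no point satisfies all constraints simultaneously.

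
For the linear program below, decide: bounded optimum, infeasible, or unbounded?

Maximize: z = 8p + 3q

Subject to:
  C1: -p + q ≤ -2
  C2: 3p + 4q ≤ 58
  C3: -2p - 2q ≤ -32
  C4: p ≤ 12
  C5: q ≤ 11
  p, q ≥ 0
The point (12, 5.5) satisfies every constraint, so the LP is feasible; the constraints give p ≤ 12 and q ≤ 11, which with p, q ≥ 0 keep the feasible region inside a bounded box. A feasible, bounded LP attains a finite optimum at a vertex.

Evaluating z = 8p + 3q at each vertex:
  (12, 4): z = 108
  (12, 5.5): z = 112.5
  (9.429, 7.429): z = 97.71
  (9, 7): z = 93

Bounded optimum: z* = 112.5 at (12, 5.5).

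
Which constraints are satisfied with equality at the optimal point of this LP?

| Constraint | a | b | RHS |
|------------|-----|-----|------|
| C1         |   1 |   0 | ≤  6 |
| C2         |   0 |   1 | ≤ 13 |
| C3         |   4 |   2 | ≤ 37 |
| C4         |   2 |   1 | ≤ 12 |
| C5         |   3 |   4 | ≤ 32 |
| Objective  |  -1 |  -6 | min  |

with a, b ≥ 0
Optimal: a = 0, b = 8
Slack at optimum:
  C1: slack = 6
  C2: slack = 5
  C3: slack = 21
  C4: slack = 4
  C5: slack = 0 (binding)
  a ≥ 0: a = 0 (binding)
  b ≥ 0: b = 8
Binding constraints: C5, a ≥ 0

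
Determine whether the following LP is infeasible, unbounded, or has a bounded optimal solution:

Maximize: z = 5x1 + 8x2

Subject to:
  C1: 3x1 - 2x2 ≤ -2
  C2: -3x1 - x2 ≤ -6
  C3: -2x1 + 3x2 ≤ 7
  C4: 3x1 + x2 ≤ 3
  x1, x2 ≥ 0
C4 requires 3x1 + x2 ≤ 3, while C2 (-3x1 - x2 ≤ -6) is equivalent to 3x1 + x2 ≥ 6. Together they would need 6 ≤ 3x1 + x2 ≤ 3, which is impossible since 6 > 3. No point satisfies all constraints.

The feasible region is empty; the LP is infeasible.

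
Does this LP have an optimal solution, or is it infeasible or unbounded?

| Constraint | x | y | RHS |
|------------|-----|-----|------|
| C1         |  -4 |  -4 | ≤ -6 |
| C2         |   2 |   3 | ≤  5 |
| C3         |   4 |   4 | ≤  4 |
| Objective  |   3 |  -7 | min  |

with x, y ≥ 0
C3 requires 4x + 4y ≤ 4, while C1 (-4x - 4y ≤ -6) is equivalent to 4x + 4y ≥ 6. Together they would need 6 ≤ 4x + 4y ≤ 4, which is impossible since 6 > 4. No point satisfies all constraints.

Infeasible: no point satisfies all constraints simultaneously.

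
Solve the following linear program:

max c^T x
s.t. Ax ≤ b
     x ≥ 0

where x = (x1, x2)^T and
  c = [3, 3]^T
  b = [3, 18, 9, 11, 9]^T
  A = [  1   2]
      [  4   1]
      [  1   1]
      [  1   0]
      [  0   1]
x1 = 3, x2 = 0, z = 9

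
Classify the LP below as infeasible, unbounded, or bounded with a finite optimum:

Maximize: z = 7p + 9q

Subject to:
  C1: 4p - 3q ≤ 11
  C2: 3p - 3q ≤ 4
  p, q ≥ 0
Feasible point: (0, 0) satisfies every constraint, so the LP is feasible.
Direction d = (0, 1): for each constraint row a, a·d ≤ 0 —
  (4)(0) + (-3)(1) = -3 ≤ 0
  (3)(0) + (-3)(1) = -3 ≤ 0
and d ≥ 0, so (0, 0) + t·d stays feasible for every t ≥ 0. Along this ray z = 7p + 9q changes by 9 per unit t, so z → +∞.

The LP is unbounded; z can be made arbitrarily large.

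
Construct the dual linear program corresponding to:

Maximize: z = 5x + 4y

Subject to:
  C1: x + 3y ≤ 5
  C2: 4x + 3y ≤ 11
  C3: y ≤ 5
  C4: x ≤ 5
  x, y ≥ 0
Minimize: z = 5y1 + 11y2 + 5y3 + 5y4

Subject to:
  C1: -y1 - 4y2 - y4 ≤ -5
  C2: -3y1 - 3y2 - y3 ≤ -4
  y1, y2, y3, y4 ≥ 0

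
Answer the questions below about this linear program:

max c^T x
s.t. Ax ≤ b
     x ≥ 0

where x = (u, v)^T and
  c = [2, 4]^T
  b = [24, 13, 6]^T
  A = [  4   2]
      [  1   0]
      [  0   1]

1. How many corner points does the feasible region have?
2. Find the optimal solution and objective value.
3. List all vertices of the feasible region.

1. 4
2. u = 3, v = 6, z = 30
3. (0, 0), (6, 0), (3, 6), (0, 6)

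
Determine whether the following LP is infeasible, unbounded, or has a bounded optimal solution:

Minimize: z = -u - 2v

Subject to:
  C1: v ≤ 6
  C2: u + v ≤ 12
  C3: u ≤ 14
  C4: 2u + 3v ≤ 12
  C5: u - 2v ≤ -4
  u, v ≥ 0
The point (0, 4) satisfies every constraint, so the LP is feasible; the constraints give u ≤ 14 and v ≤ 6, which with u, v ≥ 0 keep the feasible region inside a bounded box. A feasible, bounded LP attains a finite optimum at a vertex.

Evaluating z = -u - 2v at each vertex:
  (0, 2): z = -4
  (1.714, 2.857): z = -7.429
  (0, 4): z = -8

Feasible with finite optimum z* = -8 at (0, 4).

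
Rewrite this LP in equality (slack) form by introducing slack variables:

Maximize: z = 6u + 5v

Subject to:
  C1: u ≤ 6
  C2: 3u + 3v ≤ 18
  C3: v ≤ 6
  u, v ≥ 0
max z = 6u + 5v

s.t.
  u + s1 = 6
  3u + 3v + s2 = 18
  v + s3 = 6
  u, v, s1, s2, s3 ≥ 0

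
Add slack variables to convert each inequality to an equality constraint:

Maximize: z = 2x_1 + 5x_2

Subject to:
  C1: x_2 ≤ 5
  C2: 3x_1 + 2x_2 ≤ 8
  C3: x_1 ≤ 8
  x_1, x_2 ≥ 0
max z = 2x_1 + 5x_2

s.t.
  x_2 + s1 = 5
  3x_1 + 2x_2 + s2 = 8
  x_1 + s3 = 8
  x_1, x_2, s1, s2, s3 ≥ 0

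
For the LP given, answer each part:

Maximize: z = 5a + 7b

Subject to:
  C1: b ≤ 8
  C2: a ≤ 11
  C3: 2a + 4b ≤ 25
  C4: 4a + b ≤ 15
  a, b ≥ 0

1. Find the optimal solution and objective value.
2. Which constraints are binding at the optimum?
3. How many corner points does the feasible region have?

1. a = 2.5, b = 5, z = 47.5
2. C3, C4
3. 4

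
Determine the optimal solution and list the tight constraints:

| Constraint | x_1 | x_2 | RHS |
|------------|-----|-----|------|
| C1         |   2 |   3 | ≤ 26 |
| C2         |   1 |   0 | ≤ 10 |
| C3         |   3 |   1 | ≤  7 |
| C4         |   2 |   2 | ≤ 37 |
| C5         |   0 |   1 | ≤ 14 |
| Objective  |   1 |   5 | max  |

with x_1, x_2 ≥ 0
Optimal: x_1 = 0, x_2 = 7
Binding: C3, x_1 ≥ 0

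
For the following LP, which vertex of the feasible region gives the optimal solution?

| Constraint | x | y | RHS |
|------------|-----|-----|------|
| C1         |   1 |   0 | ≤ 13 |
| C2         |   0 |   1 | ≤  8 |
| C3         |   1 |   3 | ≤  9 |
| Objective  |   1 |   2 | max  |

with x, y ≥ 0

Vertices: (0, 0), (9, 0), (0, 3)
(9, 0) with z = 9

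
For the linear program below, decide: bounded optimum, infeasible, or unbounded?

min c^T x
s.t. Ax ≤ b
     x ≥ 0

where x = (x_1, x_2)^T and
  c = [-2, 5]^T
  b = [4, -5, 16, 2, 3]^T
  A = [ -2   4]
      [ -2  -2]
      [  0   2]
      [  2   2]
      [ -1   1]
One constraint requires 2x_1 + 2x_2 ≤ 2, while the constraint -2x_1 - 2x_2 ≤ -5 is equivalent to 2x_1 + 2x_2 ≥ 5. Together they would need 5 ≤ 2x_1 + 2x_2 ≤ 2, which is impossible since 5 > 2. No point satisfies all constraints.

The feasible region is empty; the LP is infeasible.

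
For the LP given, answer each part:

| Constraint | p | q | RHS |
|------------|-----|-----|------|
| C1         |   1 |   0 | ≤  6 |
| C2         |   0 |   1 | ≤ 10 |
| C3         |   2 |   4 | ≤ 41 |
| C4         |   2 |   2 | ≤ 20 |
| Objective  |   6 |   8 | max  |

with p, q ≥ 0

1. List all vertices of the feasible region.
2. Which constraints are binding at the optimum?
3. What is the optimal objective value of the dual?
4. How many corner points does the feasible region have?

1. (0, 0), (6, 0), (6, 4), (0, 10)
2. C2, C4, p ≥ 0
3. 80 (by strong duality, equal to the primal optimum)
4. 4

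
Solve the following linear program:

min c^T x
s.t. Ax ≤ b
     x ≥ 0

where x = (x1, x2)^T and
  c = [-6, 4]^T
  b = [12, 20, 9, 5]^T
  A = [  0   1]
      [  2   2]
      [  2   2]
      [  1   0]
x1 = 4.5, x2 = 0, z = -27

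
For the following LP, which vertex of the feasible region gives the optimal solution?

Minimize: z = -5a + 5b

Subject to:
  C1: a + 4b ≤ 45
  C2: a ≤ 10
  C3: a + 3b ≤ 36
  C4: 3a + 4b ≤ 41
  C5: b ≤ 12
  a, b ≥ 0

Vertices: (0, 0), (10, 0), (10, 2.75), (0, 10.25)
Evaluating z = -5a + 5b at each vertex:
  (0, 0): z = 0
  (10, 0): z = -50
  (10, 2.75): z = -36.25
  (0, 10.25): z = 51.25

The smallest value is z = -50, attained at (10, 0).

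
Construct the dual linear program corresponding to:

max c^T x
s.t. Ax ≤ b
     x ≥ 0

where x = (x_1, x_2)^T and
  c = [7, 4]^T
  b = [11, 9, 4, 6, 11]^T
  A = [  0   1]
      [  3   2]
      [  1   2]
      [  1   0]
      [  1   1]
Minimize: z = 11y1 + 9y2 + 4y3 + 6y4 + 11y5

Subject to:
  C1: -3y2 - y3 - y4 - y5 ≤ -7
  C2: -y1 - 2y2 - 2y3 - y5 ≤ -4
  y1, y2, y3, y4, y5 ≥ 0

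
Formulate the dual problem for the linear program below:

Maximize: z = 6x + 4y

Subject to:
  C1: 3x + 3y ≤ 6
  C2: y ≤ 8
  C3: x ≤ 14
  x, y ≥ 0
Minimize: z = 6y1 + 8y2 + 14y3

Subject to:
  C1: -3y1 - y3 ≤ -6
  C2: -3y1 - y2 ≤ -4
  y1, y2, y3 ≥ 0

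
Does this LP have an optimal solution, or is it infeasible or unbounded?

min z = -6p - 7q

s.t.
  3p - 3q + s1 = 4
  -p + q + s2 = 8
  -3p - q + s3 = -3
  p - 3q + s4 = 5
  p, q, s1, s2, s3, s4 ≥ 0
Feasible point: (1, 0) satisfies every constraint, so the LP is feasible.
Direction d = (1, 1): for each constraint row a, a·d ≤ 0 —
  (3)(1) + (-3)(1) = 0 ≤ 0
  (-1)(1) + (1)(1) = 0 ≤ 0
  (-3)(1) + (-1)(1) = -4 ≤ 0
  (1)(1) + (-3)(1) = -2 ≤ 0
and d ≥ 0, so (1, 0) + t·d stays feasible for every t ≥ 0. Along this ray z = -6p - 7q changes by -13 per unit t, so z → −∞.

Unbounded: there is a feasible ray along which z → −∞.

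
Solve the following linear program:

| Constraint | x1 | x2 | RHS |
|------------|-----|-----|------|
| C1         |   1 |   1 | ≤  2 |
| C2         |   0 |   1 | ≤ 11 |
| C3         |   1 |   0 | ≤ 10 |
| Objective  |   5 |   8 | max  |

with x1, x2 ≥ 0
Each vertex is the intersection of two constraint boundaries that also satisfies all remaining constraints:
  x1 = 0 and x2 = 0 → (0, 0)
  x1 + x2 = 2 and x2 = 0 → (2, 0)
  x1 + x2 = 2 and x1 = 0 → (0, 2)

Evaluating z = 5x1 + 8x2 at each vertex:
  (0, 0): z = 0
  (2, 0): z = 10
  (0, 2): z = 16

The maximum is at (0, 2) with z = 16.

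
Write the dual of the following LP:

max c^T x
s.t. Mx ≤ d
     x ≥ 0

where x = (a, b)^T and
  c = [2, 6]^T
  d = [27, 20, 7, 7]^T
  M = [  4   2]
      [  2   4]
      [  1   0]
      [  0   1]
Minimize: z = 27y1 + 20y2 + 7y3 + 7y4

Subject to:
  C1: -4y1 - 2y2 - y3 ≤ -2
  C2: -2y1 - 4y2 - y4 ≤ -6
  y1, y2, y3, y4 ≥ 0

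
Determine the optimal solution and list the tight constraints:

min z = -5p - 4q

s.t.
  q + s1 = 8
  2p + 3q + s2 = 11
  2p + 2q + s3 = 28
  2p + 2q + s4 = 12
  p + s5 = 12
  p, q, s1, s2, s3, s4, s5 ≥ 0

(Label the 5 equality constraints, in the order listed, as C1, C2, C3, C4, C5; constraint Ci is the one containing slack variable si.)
Optimal: p = 5.5, q = 0
Slack at optimum:
  C1: slack = 8
  C2: slack = 0 (binding)
  C3: slack = 17
  C4: slack = 1
  C5: slack = 6.5
  p ≥ 0: p = 5.5
  q ≥ 0: q = 0 (binding)
Binding constraints: C2, q ≥ 0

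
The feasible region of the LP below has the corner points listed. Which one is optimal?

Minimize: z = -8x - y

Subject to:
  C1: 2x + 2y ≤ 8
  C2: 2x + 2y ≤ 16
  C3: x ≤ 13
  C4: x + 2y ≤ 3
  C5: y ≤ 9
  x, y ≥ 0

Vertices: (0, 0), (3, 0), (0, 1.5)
Evaluating z = -8x - y at each vertex:
  (0, 0): z = 0
  (3, 0): z = -24
  (0, 1.5): z = -1.5

The smallest value is z = -24, attained at (3, 0).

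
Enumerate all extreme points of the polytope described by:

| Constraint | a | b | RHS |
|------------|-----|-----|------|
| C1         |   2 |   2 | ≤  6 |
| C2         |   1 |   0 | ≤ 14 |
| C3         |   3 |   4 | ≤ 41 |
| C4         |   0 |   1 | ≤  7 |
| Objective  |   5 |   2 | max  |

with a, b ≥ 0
Each vertex is the intersection of two constraint boundaries that also satisfies all remaining constraints:
  a = 0 and b = 0 → (0, 0)
  2a + 2b = 6 and b = 0 → (3, 0)
  2a + 2b = 6 and a = 0 → (0, 3)

Vertices: (0, 0), (3, 0), (0, 3)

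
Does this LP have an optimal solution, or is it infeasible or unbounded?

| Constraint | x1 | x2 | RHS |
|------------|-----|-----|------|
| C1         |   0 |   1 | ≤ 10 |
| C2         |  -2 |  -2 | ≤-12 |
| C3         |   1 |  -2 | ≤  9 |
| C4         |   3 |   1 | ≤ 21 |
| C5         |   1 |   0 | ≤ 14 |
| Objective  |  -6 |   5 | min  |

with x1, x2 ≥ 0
The point (7, 0) satisfies every constraint, so the LP is feasible; the constraints give x1 ≤ 14 and x2 ≤ 10, which with x1, x2 ≥ 0 keep the feasible region inside a bounded box. A feasible, bounded LP attains a finite optimum at a vertex.

The LP has an optimal solution: (7, 0) with z = -42.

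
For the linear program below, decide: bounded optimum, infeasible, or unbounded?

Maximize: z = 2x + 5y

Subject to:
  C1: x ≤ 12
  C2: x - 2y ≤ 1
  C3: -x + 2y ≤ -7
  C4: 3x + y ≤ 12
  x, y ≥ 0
C2 requires x - 2y ≤ 1, while C3 (-x + 2y ≤ -7) is equivalent to x - 2y ≥ 7. Together they would need 7 ≤ x - 2y ≤ 1, which is impossible since 7 > 1. No point satisfies all constraints.

Infeasible: no point satisfies all constraints simultaneously.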